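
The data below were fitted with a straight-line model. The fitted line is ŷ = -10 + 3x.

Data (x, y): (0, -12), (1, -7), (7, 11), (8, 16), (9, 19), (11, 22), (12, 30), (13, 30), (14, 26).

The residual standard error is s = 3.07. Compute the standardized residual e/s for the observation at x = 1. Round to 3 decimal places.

0.000

ŷ = -10 + 3·1 = -7
e = -7 − (-7) = 0
e/s = 0 / 3.07 = 0.000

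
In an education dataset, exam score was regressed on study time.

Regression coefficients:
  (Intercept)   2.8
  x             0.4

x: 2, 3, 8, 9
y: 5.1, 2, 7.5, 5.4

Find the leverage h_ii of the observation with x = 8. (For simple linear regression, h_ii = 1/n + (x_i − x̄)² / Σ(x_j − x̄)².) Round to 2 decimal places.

h = 0.42

x̄ = (2 + 3 + 8 + 9)/4 = 5.5
Σ(x − x̄)² = 12.25 + 6.25 + 6.25 + 12.25 = 37
h = 1/4 + (2.5)²/37 = 0.25 + 0.168919 = 0.42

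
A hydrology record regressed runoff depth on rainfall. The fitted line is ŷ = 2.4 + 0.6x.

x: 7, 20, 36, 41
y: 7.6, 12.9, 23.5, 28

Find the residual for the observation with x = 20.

e = -1.5

ŷ = 2.4 + 0.6·20 = 14.4
e = 12.9 − 14.4 = -1.5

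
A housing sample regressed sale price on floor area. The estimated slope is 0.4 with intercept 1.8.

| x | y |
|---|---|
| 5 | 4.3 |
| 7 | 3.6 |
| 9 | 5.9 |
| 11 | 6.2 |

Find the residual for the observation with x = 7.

ŷ = 1.8 + 0.4·7 = 4.6
e = 3.6 − 4.6 = -1

e = -1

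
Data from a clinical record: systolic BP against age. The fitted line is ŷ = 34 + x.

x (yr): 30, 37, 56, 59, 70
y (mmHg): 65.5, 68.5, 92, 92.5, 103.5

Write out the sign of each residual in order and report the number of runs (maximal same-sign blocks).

x=30: ŷ = 34 + 30 = 64; r = 65.5 − 64 = 1.5
x=37: ŷ = 34 + 37 = 71; r = 68.5 − 71 = -2.5
x=56: ŷ = 34 + 56 = 90; r = 92 − 90 = 2
x=59: ŷ = 34 + 59 = 93; r = 92.5 − 93 = -0.5
x=70: ŷ = 34 + 70 = 104; r = 103.5 − 104 = -0.5
Signs: + − + − −
Runs: +×1, −×1, +×1, −×2 → 4

4 runs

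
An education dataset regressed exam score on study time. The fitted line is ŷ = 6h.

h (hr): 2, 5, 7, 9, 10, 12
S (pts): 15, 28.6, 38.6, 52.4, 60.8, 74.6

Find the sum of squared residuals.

SSE = 32.48

h=2: ŷ = 6·2 = 12; e = 15 − 12 = 3
h=5: ŷ = 6·5 = 30; e = 28.6 − 30 = -1.4
h=7: ŷ = 6·7 = 42; e = 38.6 − 42 = -3.4
h=9: ŷ = 6·9 = 54; e = 52.4 − 54 = -1.6
h=10: ŷ = 6·10 = 60; e = 60.8 − 60 = 0.8
h=12: ŷ = 6·12 = 72; e = 74.6 − 72 = 2.6
SSE = 9 + 1.96 + 11.56 + 2.56 + 0.64 + 6.76 = 32.48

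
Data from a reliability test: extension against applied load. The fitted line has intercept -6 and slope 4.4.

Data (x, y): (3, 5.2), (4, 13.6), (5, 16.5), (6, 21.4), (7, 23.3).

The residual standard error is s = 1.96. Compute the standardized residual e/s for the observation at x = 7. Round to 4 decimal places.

ŷ = -6 + 4.4·7 = 24.8
e = 23.3 − 24.8 = -1.5
e/s = -1.5 / 1.96 = -0.7653

-0.7653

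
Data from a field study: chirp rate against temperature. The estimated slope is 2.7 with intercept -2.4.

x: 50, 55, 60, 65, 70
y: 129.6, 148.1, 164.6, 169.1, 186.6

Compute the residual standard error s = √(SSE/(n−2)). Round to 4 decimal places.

s = 4.2426

x=50: ŷ = -2.4 + 2.7·50 = 132.6; e = 129.6 − 132.6 = -3
x=55: ŷ = -2.4 + 2.7·55 = 146.1; e = 148.1 − 146.1 = 2
x=60: ŷ = -2.4 + 2.7·60 = 159.6; e = 164.6 − 159.6 = 5
x=65: ŷ = -2.4 + 2.7·65 = 173.1; e = 169.1 − 173.1 = -4
x=70: ŷ = -2.4 + 2.7·70 = 186.6; e = 186.6 − 186.6 = 0
SSE = 9 + 4 + 25 + 16 + 0 = 54
s = √(54/3) = √18 ≈ 4.2426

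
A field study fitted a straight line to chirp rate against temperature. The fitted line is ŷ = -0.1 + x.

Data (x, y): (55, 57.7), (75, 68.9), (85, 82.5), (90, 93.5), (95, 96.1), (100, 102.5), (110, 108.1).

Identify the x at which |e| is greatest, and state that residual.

x = 75, e = -6

x=55: ŷ = -0.1 + 55 = 54.9; e = 57.7 − 54.9 = 2.8
x=75: ŷ = -0.1 + 75 = 74.9; e = 68.9 − 74.9 = -6
x=85: ŷ = -0.1 + 85 = 84.9; e = 82.5 − 84.9 = -2.4
x=90: ŷ = -0.1 + 90 = 89.9; e = 93.5 − 89.9 = 3.6
x=95: ŷ = -0.1 + 95 = 94.9; e = 96.1 − 94.9 = 1.2
x=100: ŷ = -0.1 + 100 = 99.9; e = 102.5 − 99.9 = 2.6
x=110: ŷ = -0.1 + 110 = 109.9; e = 108.1 − 109.9 = -1.8
Largest |e| is 6 at x = 75, residual -6.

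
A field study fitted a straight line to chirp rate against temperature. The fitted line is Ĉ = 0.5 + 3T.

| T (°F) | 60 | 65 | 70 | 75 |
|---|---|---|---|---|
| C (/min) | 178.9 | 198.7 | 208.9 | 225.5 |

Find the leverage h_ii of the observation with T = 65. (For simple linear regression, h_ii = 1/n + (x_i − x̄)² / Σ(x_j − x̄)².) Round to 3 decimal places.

T̄ = (60 + 65 + 70 + 75)/4 = 67.5
Σ(T − T̄)² = 56.25 + 6.25 + 6.25 + 56.25 = 125
h = 1/4 + (-2.5)²/125 = 0.25 + 0.05 = 0.300

h = 0.300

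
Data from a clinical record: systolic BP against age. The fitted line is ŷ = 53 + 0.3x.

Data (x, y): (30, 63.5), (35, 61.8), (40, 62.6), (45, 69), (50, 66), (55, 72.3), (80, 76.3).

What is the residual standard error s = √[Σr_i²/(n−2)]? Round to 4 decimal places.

s = 2.4282

x=30: ŷ = 53 + 0.3·30 = 62; r = 63.5 − 62 = 1.5
x=35: ŷ = 53 + 0.3·35 = 63.5; r = 61.8 − 63.5 = -1.7
x=40: ŷ = 53 + 0.3·40 = 65; r = 62.6 − 65 = -2.4
x=45: ŷ = 53 + 0.3·45 = 66.5; r = 69 − 66.5 = 2.5
x=50: ŷ = 53 + 0.3·50 = 68; r = 66 − 68 = -2
x=55: ŷ = 53 + 0.3·55 = 69.5; r = 72.3 − 69.5 = 2.8
x=80: ŷ = 53 + 0.3·80 = 77; r = 76.3 − 77 = -0.7
SSE = 2.25 + 2.89 + 5.76 + 6.25 + 4 + 7.84 + 0.49 = 29.48
s = √(29.48/5) = √5.896 ≈ 2.4282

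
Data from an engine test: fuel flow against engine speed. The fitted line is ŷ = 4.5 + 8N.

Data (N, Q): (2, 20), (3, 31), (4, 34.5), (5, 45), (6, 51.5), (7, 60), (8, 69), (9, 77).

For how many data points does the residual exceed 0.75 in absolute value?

N=2: ŷ = 4.5 + 8·2 = 20.5; r = 20 − 20.5 = -0.5
N=3: ŷ = 4.5 + 8·3 = 28.5; r = 31 − 28.5 = 2.5
N=4: ŷ = 4.5 + 8·4 = 36.5; r = 34.5 − 36.5 = -2
N=5: ŷ = 4.5 + 8·5 = 44.5; r = 45 − 44.5 = 0.5
N=6: ŷ = 4.5 + 8·6 = 52.5; r = 51.5 − 52.5 = -1
N=7: ŷ = 4.5 + 8·7 = 60.5; r = 60 − 60.5 = -0.5
N=8: ŷ = 4.5 + 8·8 = 68.5; r = 69 − 68.5 = 0.5
N=9: ŷ = 4.5 + 8·9 = 76.5; r = 77 − 76.5 = 0.5
|r| > 0.75: N=3 (|r|=2.5), N=4 (|r|=2), N=6 (|r|=1) → 3

3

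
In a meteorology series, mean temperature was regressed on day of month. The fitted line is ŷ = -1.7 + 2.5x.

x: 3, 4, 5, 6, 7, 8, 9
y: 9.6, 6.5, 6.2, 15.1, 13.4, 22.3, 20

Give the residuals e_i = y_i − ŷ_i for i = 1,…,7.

3.8, -1.8, -4.6, 1.8, -2.4, 4, -0.8

x=3: ŷ = -1.7 + 2.5·3 = 5.8; e = 9.6 − 5.8 = 3.8
x=4: ŷ = -1.7 + 2.5·4 = 8.3; e = 6.5 − 8.3 = -1.8
x=5: ŷ = -1.7 + 2.5·5 = 10.8; e = 6.2 − 10.8 = -4.6
x=6: ŷ = -1.7 + 2.5·6 = 13.3; e = 15.1 − 13.3 = 1.8
x=7: ŷ = -1.7 + 2.5·7 = 15.8; e = 13.4 − 15.8 = -2.4
x=8: ŷ = -1.7 + 2.5·8 = 18.3; e = 22.3 − 18.3 = 4
x=9: ŷ = -1.7 + 2.5·9 = 20.8; e = 20 − 20.8 = -0.8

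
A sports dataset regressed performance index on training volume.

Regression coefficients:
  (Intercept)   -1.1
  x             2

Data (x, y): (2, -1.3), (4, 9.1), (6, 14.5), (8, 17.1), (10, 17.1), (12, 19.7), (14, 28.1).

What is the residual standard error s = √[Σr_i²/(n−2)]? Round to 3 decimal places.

s = 3.323

x=2: ŷ = -1.1 + 2·2 = 2.9; r = -1.3 − 2.9 = -4.2
x=4: ŷ = -1.1 + 2·4 = 6.9; r = 9.1 − 6.9 = 2.2
x=6: ŷ = -1.1 + 2·6 = 10.9; r = 14.5 − 10.9 = 3.6
x=8: ŷ = -1.1 + 2·8 = 14.9; r = 17.1 − 14.9 = 2.2
x=10: ŷ = -1.1 + 2·10 = 18.9; r = 17.1 − 18.9 = -1.8
x=12: ŷ = -1.1 + 2·12 = 22.9; r = 19.7 − 22.9 = -3.2
x=14: ŷ = -1.1 + 2·14 = 26.9; r = 28.1 − 26.9 = 1.2
SSE = 17.64 + 4.84 + 12.96 + 4.84 + 3.24 + 10.24 + 1.44 = 55.2
s = √(55.2/5) = √11.04 ≈ 3.323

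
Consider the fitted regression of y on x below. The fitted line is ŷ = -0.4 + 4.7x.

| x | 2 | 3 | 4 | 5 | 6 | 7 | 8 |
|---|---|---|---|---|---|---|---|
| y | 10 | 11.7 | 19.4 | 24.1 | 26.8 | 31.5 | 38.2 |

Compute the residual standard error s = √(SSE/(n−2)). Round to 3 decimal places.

s = 1.414

x=2: ŷ = -0.4 + 4.7·2 = 9; r = 10 − 9 = 1
x=3: ŷ = -0.4 + 4.7·3 = 13.7; r = 11.7 − 13.7 = -2
x=4: ŷ = -0.4 + 4.7·4 = 18.4; r = 19.4 − 18.4 = 1
x=5: ŷ = -0.4 + 4.7·5 = 23.1; r = 24.1 − 23.1 = 1
x=6: ŷ = -0.4 + 4.7·6 = 27.8; r = 26.8 − 27.8 = -1
x=7: ŷ = -0.4 + 4.7·7 = 32.5; r = 31.5 − 32.5 = -1
x=8: ŷ = -0.4 + 4.7·8 = 37.2; r = 38.2 − 37.2 = 1
SSE = 1 + 4 + 1 + 1 + 1 + 1 + 1 = 10
s = √(10/5) = √2 ≈ 1.414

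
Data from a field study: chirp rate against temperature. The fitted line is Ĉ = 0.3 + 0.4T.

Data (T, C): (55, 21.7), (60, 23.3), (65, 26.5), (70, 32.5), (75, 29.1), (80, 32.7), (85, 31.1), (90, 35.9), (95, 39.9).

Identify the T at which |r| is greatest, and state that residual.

T = 70, r = 4.2

T=55: Ĉ = 0.3 + 0.4·55 = 22.3; r = 21.7 − 22.3 = -0.6
T=60: Ĉ = 0.3 + 0.4·60 = 24.3; r = 23.3 − 24.3 = -1
T=65: Ĉ = 0.3 + 0.4·65 = 26.3; r = 26.5 − 26.3 = 0.2
T=70: Ĉ = 0.3 + 0.4·70 = 28.3; r = 32.5 − 28.3 = 4.2
T=75: Ĉ = 0.3 + 0.4·75 = 30.3; r = 29.1 − 30.3 = -1.2
T=80: Ĉ = 0.3 + 0.4·80 = 32.3; r = 32.7 − 32.3 = 0.4
T=85: Ĉ = 0.3 + 0.4·85 = 34.3; r = 31.1 − 34.3 = -3.2
T=90: Ĉ = 0.3 + 0.4·90 = 36.3; r = 35.9 − 36.3 = -0.4
T=95: Ĉ = 0.3 + 0.4·95 = 38.3; r = 39.9 − 38.3 = 1.6
Largest |r| is 4.2 at T = 70, residual 4.2.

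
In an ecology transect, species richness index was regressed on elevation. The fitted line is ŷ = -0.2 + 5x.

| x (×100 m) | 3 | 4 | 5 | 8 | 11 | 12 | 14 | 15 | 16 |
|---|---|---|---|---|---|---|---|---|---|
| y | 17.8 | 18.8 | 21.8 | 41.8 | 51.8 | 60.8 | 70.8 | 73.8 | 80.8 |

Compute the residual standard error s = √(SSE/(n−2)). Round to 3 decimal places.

s = 2.268

x=3: ŷ = -0.2 + 5·3 = 14.8; e = 17.8 − 14.8 = 3
x=4: ŷ = -0.2 + 5·4 = 19.8; e = 18.8 − 19.8 = -1
x=5: ŷ = -0.2 + 5·5 = 24.8; e = 21.8 − 24.8 = -3
x=8: ŷ = -0.2 + 5·8 = 39.8; e = 41.8 − 39.8 = 2
x=11: ŷ = -0.2 + 5·11 = 54.8; e = 51.8 − 54.8 = -3
x=12: ŷ = -0.2 + 5·12 = 59.8; e = 60.8 − 59.8 = 1
x=14: ŷ = -0.2 + 5·14 = 69.8; e = 70.8 − 69.8 = 1
x=15: ŷ = -0.2 + 5·15 = 74.8; e = 73.8 − 74.8 = -1
x=16: ŷ = -0.2 + 5·16 = 79.8; e = 80.8 − 79.8 = 1
SSE = 9 + 1 + 9 + 4 + 9 + 1 + 1 + 1 + 1 = 36
s = √(36/7) = √5.14286 ≈ 2.268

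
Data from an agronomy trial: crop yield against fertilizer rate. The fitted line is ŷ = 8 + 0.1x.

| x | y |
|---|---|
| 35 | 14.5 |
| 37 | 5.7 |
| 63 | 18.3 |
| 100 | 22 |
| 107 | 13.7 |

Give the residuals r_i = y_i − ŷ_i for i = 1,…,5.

3, -6, 4, 4, -5

x=35: ŷ = 8 + 0.1·35 = 11.5; r = 14.5 − 11.5 = 3
x=37: ŷ = 8 + 0.1·37 = 11.7; r = 5.7 − 11.7 = -6
x=63: ŷ = 8 + 0.1·63 = 14.3; r = 18.3 − 14.3 = 4
x=100: ŷ = 8 + 0.1·100 = 18; r = 22 − 18 = 4
x=107: ŷ = 8 + 0.1·107 = 18.7; r = 13.7 − 18.7 = -5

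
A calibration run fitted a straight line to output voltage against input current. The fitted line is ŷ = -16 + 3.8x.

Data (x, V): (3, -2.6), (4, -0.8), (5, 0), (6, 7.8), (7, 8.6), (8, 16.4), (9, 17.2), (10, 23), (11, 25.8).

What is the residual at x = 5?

e = -3

ŷ = -16 + 3.8·5 = 3
e = 0 − 3 = -3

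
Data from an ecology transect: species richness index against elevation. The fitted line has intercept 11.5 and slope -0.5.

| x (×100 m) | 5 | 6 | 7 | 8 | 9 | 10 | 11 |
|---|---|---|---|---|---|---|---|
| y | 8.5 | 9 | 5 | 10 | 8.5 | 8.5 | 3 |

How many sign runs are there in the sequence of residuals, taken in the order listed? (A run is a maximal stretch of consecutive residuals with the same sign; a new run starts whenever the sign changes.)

5 runs

x=5: ŷ = 11.5 − 0.5·5 = 9; r = 8.5 − 9 = -0.5
x=6: ŷ = 11.5 − 0.5·6 = 8.5; r = 9 − 8.5 = 0.5
x=7: ŷ = 11.5 − 0.5·7 = 8; r = 5 − 8 = -3
x=8: ŷ = 11.5 − 0.5·8 = 7.5; r = 10 − 7.5 = 2.5
x=9: ŷ = 11.5 − 0.5·9 = 7; r = 8.5 − 7 = 1.5
x=10: ŷ = 11.5 − 0.5·10 = 6.5; r = 8.5 − 6.5 = 2
x=11: ŷ = 11.5 − 0.5·11 = 6; r = 3 − 6 = -3
Signs: − + − + + + −
Runs: −×1, +×1, −×1, +×3, −×1 → 5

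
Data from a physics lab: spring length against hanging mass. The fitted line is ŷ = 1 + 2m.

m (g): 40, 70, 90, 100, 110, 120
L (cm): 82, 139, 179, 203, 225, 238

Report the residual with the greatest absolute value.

r = 4

m=40: ŷ = 1 + 2·40 = 81; r = 82 − 81 = 1
m=70: ŷ = 1 + 2·70 = 141; r = 139 − 141 = -2
m=90: ŷ = 1 + 2·90 = 181; r = 179 − 181 = -2
m=100: ŷ = 1 + 2·100 = 201; r = 203 − 201 = 2
m=110: ŷ = 1 + 2·110 = 221; r = 225 − 221 = 4
m=120: ŷ = 1 + 2·120 = 241; r = 238 − 241 = -3
Largest |r| is 4 at m = 110, residual 4.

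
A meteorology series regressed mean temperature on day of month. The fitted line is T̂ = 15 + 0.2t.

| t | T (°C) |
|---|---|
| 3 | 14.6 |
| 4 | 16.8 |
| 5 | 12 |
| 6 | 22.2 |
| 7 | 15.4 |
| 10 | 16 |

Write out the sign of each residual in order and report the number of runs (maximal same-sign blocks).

t=3: T̂ = 15 + 0.2·3 = 15.6; r = 14.6 − 15.6 = -1
t=4: T̂ = 15 + 0.2·4 = 15.8; r = 16.8 − 15.8 = 1
t=5: T̂ = 15 + 0.2·5 = 16; r = 12 − 16 = -4
t=6: T̂ = 15 + 0.2·6 = 16.2; r = 22.2 − 16.2 = 6
t=7: T̂ = 15 + 0.2·7 = 16.4; r = 15.4 − 16.4 = -1
t=10: T̂ = 15 + 0.2·10 = 17; r = 16 − 17 = -1
Signs: − + − + − −
Runs: −×1, +×1, −×1, +×1, −×2 → 5

5 runs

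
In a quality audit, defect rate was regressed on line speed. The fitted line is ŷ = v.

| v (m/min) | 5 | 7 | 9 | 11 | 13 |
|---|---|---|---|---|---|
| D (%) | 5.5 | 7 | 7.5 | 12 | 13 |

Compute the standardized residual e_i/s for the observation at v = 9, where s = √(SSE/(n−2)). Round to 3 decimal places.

-1.389

v=5: ŷ = 5 = 5; e = 5.5 − 5 = 0.5
v=7: ŷ = 7 = 7; e = 7 − 7 = 0
v=9: ŷ = 9 = 9; e = 7.5 − 9 = -1.5
v=11: ŷ = 11 = 11; e = 12 − 11 = 1
v=13: ŷ = 13 = 13; e = 13 − 13 = 0
SSE = 0.25 + 0 + 2.25 + 1 + 0 = 3.5
s = √(3.5/3) = 1.08012
e/s = -1.5 / 1.08012 = -1.389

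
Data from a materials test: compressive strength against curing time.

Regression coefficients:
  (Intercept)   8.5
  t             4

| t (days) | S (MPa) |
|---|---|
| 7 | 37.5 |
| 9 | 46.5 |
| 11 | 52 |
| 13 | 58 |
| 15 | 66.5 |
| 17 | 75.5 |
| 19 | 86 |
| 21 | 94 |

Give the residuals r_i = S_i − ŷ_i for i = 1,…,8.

1, 2, -0.5, -2.5, -2, -1, 1.5, 1.5

t=7: ŷ = 8.5 + 4·7 = 36.5; r = 37.5 − 36.5 = 1
t=9: ŷ = 8.5 + 4·9 = 44.5; r = 46.5 − 44.5 = 2
t=11: ŷ = 8.5 + 4·11 = 52.5; r = 52 − 52.5 = -0.5
t=13: ŷ = 8.5 + 4·13 = 60.5; r = 58 − 60.5 = -2.5
t=15: ŷ = 8.5 + 4·15 = 68.5; r = 66.5 − 68.5 = -2
t=17: ŷ = 8.5 + 4·17 = 76.5; r = 75.5 − 76.5 = -1
t=19: ŷ = 8.5 + 4·19 = 84.5; r = 86 − 84.5 = 1.5
t=21: ŷ = 8.5 + 4·21 = 92.5; r = 94 − 92.5 = 1.5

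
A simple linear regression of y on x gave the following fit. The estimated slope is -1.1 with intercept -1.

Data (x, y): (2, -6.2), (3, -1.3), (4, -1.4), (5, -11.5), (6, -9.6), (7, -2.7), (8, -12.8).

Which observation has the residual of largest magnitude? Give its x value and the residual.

x=2: ŷ = -1 − 1.1·2 = -3.2; r = -6.2 − (-3.2) = -3
x=3: ŷ = -1 − 1.1·3 = -4.3; r = -1.3 − (-4.3) = 3
x=4: ŷ = -1 − 1.1·4 = -5.4; r = -1.4 − (-5.4) = 4
x=5: ŷ = -1 − 1.1·5 = -6.5; r = -11.5 − (-6.5) = -5
x=6: ŷ = -1 − 1.1·6 = -7.6; r = -9.6 − (-7.6) = -2
x=7: ŷ = -1 − 1.1·7 = -8.7; r = -2.7 − (-8.7) = 6
x=8: ŷ = -1 − 1.1·8 = -9.8; r = -12.8 − (-9.8) = -3
Largest |r| is 6 at x = 7, residual 6.

x = 7, r = 6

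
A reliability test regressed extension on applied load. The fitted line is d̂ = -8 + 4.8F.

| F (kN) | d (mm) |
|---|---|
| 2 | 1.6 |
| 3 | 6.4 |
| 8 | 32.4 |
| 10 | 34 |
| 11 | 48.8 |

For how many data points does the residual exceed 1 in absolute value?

F=2: d̂ = -8 + 4.8·2 = 1.6; e = 1.6 − 1.6 = 0
F=3: d̂ = -8 + 4.8·3 = 6.4; e = 6.4 − 6.4 = 0
F=8: d̂ = -8 + 4.8·8 = 30.4; e = 32.4 − 30.4 = 2
F=10: d̂ = -8 + 4.8·10 = 40; e = 34 − 40 = -6
F=11: d̂ = -8 + 4.8·11 = 44.8; e = 48.8 − 44.8 = 4
|e| > 1: F=8 (|e|=2), F=10 (|e|=6), F=11 (|e|=4) → 3

3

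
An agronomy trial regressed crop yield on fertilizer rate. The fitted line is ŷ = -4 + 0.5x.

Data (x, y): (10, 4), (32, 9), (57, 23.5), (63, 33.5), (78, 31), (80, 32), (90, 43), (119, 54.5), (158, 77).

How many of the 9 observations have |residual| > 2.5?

x=10: ŷ = -4 + 0.5·10 = 1; r = 4 − 1 = 3
x=32: ŷ = -4 + 0.5·32 = 12; r = 9 − 12 = -3
x=57: ŷ = -4 + 0.5·57 = 24.5; r = 23.5 − 24.5 = -1
x=63: ŷ = -4 + 0.5·63 = 27.5; r = 33.5 − 27.5 = 6
x=78: ŷ = -4 + 0.5·78 = 35; r = 31 − 35 = -4
x=80: ŷ = -4 + 0.5·80 = 36; r = 32 − 36 = -4
x=90: ŷ = -4 + 0.5·90 = 41; r = 43 − 41 = 2
x=119: ŷ = -4 + 0.5·119 = 55.5; r = 54.5 − 55.5 = -1
x=158: ŷ = -4 + 0.5·158 = 75; r = 77 − 75 = 2
|r| > 2.5: x=10 (|r|=3), x=32 (|r|=3), x=63 (|r|=6), x=78 (|r|=4), x=80 (|r|=4) → 5

5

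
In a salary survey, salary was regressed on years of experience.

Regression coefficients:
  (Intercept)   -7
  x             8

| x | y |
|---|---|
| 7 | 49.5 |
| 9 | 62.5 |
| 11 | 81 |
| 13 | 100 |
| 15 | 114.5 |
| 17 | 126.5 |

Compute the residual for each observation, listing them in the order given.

x=7: ŷ = -7 + 8·7 = 49; r = 49.5 − 49 = 0.5
x=9: ŷ = -7 + 8·9 = 65; r = 62.5 − 65 = -2.5
x=11: ŷ = -7 + 8·11 = 81; r = 81 − 81 = 0
x=13: ŷ = -7 + 8·13 = 97; r = 100 − 97 = 3
x=15: ŷ = -7 + 8·15 = 113; r = 114.5 − 113 = 1.5
x=17: ŷ = -7 + 8·17 = 129; r = 126.5 − 129 = -2.5

0.5, -2.5, 0, 3, 1.5, -2.5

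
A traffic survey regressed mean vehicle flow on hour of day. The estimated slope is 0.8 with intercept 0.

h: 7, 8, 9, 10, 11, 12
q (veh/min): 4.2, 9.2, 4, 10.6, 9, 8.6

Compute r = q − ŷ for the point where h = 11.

r = 0.2

ŷ = 0.8·11 = 8.8
r = 9 − 8.8 = 0.2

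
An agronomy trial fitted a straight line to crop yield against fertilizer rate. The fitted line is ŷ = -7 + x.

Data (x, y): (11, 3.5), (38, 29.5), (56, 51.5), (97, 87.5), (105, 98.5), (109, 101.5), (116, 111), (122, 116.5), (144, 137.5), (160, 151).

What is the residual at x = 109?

ŷ = -7 + 109 = 102
e = 101.5 − 102 = -0.5

e = -0.5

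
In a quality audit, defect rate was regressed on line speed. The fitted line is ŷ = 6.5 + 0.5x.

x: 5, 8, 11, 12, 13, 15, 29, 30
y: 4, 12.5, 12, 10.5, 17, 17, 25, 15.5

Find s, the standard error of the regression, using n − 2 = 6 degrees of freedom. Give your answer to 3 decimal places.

x=5: ŷ = 6.5 + 0.5·5 = 9; r = 4 − 9 = -5
x=8: ŷ = 6.5 + 0.5·8 = 10.5; r = 12.5 − 10.5 = 2
x=11: ŷ = 6.5 + 0.5·11 = 12; r = 12 − 12 = 0
x=12: ŷ = 6.5 + 0.5·12 = 12.5; r = 10.5 − 12.5 = -2
x=13: ŷ = 6.5 + 0.5·13 = 13; r = 17 − 13 = 4
x=15: ŷ = 6.5 + 0.5·15 = 14; r = 17 − 14 = 3
x=29: ŷ = 6.5 + 0.5·29 = 21; r = 25 − 21 = 4
x=30: ŷ = 6.5 + 0.5·30 = 21.5; r = 15.5 − 21.5 = -6
SSE = 25 + 4 + 0 + 4 + 16 + 9 + 16 + 36 = 110
s = √(110/6) = √18.3333 ≈ 4.282

s = 4.282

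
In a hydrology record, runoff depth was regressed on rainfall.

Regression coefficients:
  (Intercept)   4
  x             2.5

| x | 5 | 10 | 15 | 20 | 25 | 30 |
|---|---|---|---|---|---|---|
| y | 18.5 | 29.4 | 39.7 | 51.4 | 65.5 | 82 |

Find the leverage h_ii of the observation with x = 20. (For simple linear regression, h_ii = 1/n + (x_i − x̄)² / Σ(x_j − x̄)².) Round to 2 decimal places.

x̄ = (5 + 10 + 15 + 20 + 25 + 30)/6 = 17.5
Σ(x − x̄)² = 156.25 + 56.25 + 6.25 + 6.25 + 56.25 + 156.25 = 437.5
h = 1/6 + (2.5)²/437.5 = 0.166667 + 0.0142857 = 0.18

h = 0.18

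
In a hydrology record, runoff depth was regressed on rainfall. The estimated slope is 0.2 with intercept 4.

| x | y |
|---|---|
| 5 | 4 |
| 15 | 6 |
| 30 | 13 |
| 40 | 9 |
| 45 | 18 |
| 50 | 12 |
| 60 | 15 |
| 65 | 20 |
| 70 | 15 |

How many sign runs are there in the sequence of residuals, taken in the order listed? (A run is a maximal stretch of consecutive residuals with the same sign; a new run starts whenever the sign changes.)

7 runs

x=5: ŷ = 4 + 0.2·5 = 5; r = 4 − 5 = -1
x=15: ŷ = 4 + 0.2·15 = 7; r = 6 − 7 = -1
x=30: ŷ = 4 + 0.2·30 = 10; r = 13 − 10 = 3
x=40: ŷ = 4 + 0.2·40 = 12; r = 9 − 12 = -3
x=45: ŷ = 4 + 0.2·45 = 13; r = 18 − 13 = 5
x=50: ŷ = 4 + 0.2·50 = 14; r = 12 − 14 = -2
x=60: ŷ = 4 + 0.2·60 = 16; r = 15 − 16 = -1
x=65: ŷ = 4 + 0.2·65 = 17; r = 20 − 17 = 3
x=70: ŷ = 4 + 0.2·70 = 18; r = 15 − 18 = -3
Signs: − − + − + − − + −
Runs: −×2, +×1, −×1, +×1, −×2, +×1, −×1 → 7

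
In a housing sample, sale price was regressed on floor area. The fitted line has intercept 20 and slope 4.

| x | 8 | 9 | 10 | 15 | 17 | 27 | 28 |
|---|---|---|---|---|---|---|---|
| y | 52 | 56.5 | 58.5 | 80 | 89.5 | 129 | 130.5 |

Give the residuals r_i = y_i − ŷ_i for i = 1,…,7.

x=8: ŷ = 20 + 4·8 = 52; r = 52 − 52 = 0
x=9: ŷ = 20 + 4·9 = 56; r = 56.5 − 56 = 0.5
x=10: ŷ = 20 + 4·10 = 60; r = 58.5 − 60 = -1.5
x=15: ŷ = 20 + 4·15 = 80; r = 80 − 80 = 0
x=17: ŷ = 20 + 4·17 = 88; r = 89.5 − 88 = 1.5
x=27: ŷ = 20 + 4·27 = 128; r = 129 − 128 = 1
x=28: ŷ = 20 + 4·28 = 132; r = 130.5 − 132 = -1.5

0, 0.5, -1.5, 0, 1.5, 1, -1.5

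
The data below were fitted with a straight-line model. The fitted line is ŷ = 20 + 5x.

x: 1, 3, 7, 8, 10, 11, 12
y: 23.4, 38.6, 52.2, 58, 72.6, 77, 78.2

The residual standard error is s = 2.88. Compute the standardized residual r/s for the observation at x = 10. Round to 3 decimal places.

0.903

ŷ = 20 + 5·10 = 70
r = 72.6 − 70 = 2.6
r/s = 2.6 / 2.88 = 0.903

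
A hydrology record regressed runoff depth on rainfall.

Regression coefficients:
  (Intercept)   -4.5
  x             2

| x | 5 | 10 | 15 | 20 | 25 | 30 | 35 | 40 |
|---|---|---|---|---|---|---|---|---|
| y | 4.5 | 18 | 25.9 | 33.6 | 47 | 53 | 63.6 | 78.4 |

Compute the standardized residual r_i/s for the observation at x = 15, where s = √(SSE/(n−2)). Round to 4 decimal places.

x=5: ŷ = -4.5 + 2·5 = 5.5; r = 4.5 − 5.5 = -1
x=10: ŷ = -4.5 + 2·10 = 15.5; r = 18 − 15.5 = 2.5
x=15: ŷ = -4.5 + 2·15 = 25.5; r = 25.9 − 25.5 = 0.4
x=20: ŷ = -4.5 + 2·20 = 35.5; r = 33.6 − 35.5 = -1.9
x=25: ŷ = -4.5 + 2·25 = 45.5; r = 47 − 45.5 = 1.5
x=30: ŷ = -4.5 + 2·30 = 55.5; r = 53 − 55.5 = -2.5
x=35: ŷ = -4.5 + 2·35 = 65.5; r = 63.6 − 65.5 = -1.9
x=40: ŷ = -4.5 + 2·40 = 75.5; r = 78.4 − 75.5 = 2.9
SSE = 1 + 6.25 + 0.16 + 3.61 + 2.25 + 6.25 + 3.61 + 8.41 = 31.54
s = √(31.54/6) = 2.29274
r/s = 0.4 / 2.29274 = 0.1745

0.1745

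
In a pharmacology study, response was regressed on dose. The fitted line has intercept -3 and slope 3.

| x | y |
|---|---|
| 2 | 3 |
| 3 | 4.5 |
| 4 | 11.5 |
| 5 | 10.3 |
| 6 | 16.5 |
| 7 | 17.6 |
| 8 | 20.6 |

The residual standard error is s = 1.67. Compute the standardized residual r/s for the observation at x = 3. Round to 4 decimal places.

-0.8982

ŷ = -3 + 3·3 = 6
r = 4.5 − 6 = -1.5
r/s = -1.5 / 1.67 = -0.8982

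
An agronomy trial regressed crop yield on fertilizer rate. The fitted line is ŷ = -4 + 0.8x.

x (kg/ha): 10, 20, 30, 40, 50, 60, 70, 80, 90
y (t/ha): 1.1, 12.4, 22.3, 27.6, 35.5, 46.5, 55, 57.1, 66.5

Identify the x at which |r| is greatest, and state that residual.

x=10: ŷ = -4 + 0.8·10 = 4; r = 1.1 − 4 = -2.9
x=20: ŷ = -4 + 0.8·20 = 12; r = 12.4 − 12 = 0.4
x=30: ŷ = -4 + 0.8·30 = 20; r = 22.3 − 20 = 2.3
x=40: ŷ = -4 + 0.8·40 = 28; r = 27.6 − 28 = -0.4
x=50: ŷ = -4 + 0.8·50 = 36; r = 35.5 − 36 = -0.5
x=60: ŷ = -4 + 0.8·60 = 44; r = 46.5 − 44 = 2.5
x=70: ŷ = -4 + 0.8·70 = 52; r = 55 − 52 = 3
x=80: ŷ = -4 + 0.8·80 = 60; r = 57.1 − 60 = -2.9
x=90: ŷ = -4 + 0.8·90 = 68; r = 66.5 − 68 = -1.5
Largest |r| is 3 at x = 70, residual 3.

x = 70, r = 3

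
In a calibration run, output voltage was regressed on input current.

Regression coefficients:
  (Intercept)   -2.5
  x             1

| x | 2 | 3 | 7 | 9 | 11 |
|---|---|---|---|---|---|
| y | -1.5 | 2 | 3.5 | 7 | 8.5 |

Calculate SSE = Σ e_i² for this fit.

x=2: ŷ = -2.5 + 2 = -0.5; e = -1.5 − (-0.5) = -1
x=3: ŷ = -2.5 + 3 = 0.5; e = 2 − 0.5 = 1.5
x=7: ŷ = -2.5 + 7 = 4.5; e = 3.5 − 4.5 = -1
x=9: ŷ = -2.5 + 9 = 6.5; e = 7 − 6.5 = 0.5
x=11: ŷ = -2.5 + 11 = 8.5; e = 8.5 − 8.5 = 0
SSE = 1 + 2.25 + 1 + 0.25 + 0 = 4.5

SSE = 4.5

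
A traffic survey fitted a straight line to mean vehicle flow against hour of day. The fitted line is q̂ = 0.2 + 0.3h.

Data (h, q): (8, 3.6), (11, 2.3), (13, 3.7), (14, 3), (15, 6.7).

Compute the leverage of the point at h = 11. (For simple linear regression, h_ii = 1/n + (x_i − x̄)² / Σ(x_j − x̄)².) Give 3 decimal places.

h̄ = (8 + 11 + 13 + 14 + 15)/5 = 12.2
Σ(h − h̄)² = 17.64 + 1.44 + 0.64 + 3.24 + 7.84 = 30.8
h = 1/5 + (-1.2)²/30.8 = 0.2 + 0.0467532 = 0.247

h = 0.247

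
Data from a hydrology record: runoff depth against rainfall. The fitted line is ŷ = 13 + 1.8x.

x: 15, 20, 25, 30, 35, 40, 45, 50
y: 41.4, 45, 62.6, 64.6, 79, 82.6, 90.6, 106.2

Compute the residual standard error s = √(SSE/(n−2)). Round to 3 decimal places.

x=15: ŷ = 13 + 1.8·15 = 40; r = 41.4 − 40 = 1.4
x=20: ŷ = 13 + 1.8·20 = 49; r = 45 − 49 = -4
x=25: ŷ = 13 + 1.8·25 = 58; r = 62.6 − 58 = 4.6
x=30: ŷ = 13 + 1.8·30 = 67; r = 64.6 − 67 = -2.4
x=35: ŷ = 13 + 1.8·35 = 76; r = 79 − 76 = 3
x=40: ŷ = 13 + 1.8·40 = 85; r = 82.6 − 85 = -2.4
x=45: ŷ = 13 + 1.8·45 = 94; r = 90.6 − 94 = -3.4
x=50: ŷ = 13 + 1.8·50 = 103; r = 106.2 − 103 = 3.2
SSE = 1.96 + 16 + 21.16 + 5.76 + 9 + 5.76 + 11.56 + 10.24 = 81.44
s = √(81.44/6) = √13.5733 ≈ 3.684

s = 3.684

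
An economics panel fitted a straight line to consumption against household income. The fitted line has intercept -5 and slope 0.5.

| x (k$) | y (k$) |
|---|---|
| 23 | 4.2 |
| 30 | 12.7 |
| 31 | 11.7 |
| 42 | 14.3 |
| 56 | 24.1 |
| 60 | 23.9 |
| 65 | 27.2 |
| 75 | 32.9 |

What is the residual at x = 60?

ŷ = -5 + 0.5·60 = 25
r = 23.9 − 25 = -1.1

r = -1.1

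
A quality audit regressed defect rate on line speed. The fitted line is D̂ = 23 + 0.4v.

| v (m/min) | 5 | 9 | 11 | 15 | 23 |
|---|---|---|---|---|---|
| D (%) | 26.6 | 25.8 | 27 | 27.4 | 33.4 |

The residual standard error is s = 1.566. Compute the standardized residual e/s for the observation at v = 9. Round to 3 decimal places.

D̂ = 23 + 0.4·9 = 26.6
e = 25.8 − 26.6 = -0.8
e/s = -0.8 / 1.566 = -0.511

-0.511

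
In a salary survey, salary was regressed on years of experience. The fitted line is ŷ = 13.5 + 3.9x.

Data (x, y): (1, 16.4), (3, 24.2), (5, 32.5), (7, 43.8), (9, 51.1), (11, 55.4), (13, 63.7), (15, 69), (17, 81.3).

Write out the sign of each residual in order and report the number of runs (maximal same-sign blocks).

4 runs

x=1: ŷ = 13.5 + 3.9·1 = 17.4; r = 16.4 − 17.4 = -1
x=3: ŷ = 13.5 + 3.9·3 = 25.2; r = 24.2 − 25.2 = -1
x=5: ŷ = 13.5 + 3.9·5 = 33; r = 32.5 − 33 = -0.5
x=7: ŷ = 13.5 + 3.9·7 = 40.8; r = 43.8 − 40.8 = 3
x=9: ŷ = 13.5 + 3.9·9 = 48.6; r = 51.1 − 48.6 = 2.5
x=11: ŷ = 13.5 + 3.9·11 = 56.4; r = 55.4 − 56.4 = -1
x=13: ŷ = 13.5 + 3.9·13 = 64.2; r = 63.7 − 64.2 = -0.5
x=15: ŷ = 13.5 + 3.9·15 = 72; r = 69 − 72 = -3
x=17: ŷ = 13.5 + 3.9·17 = 79.8; r = 81.3 − 79.8 = 1.5
Signs: − − − + + − − − +
Runs: −×3, +×2, −×3, +×1 → 4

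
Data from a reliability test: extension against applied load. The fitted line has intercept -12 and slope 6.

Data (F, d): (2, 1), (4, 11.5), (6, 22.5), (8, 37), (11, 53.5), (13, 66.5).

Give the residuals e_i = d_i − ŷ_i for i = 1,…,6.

F=2: ŷ = -12 + 6·2 = 0; e = 1 − 0 = 1
F=4: ŷ = -12 + 6·4 = 12; e = 11.5 − 12 = -0.5
F=6: ŷ = -12 + 6·6 = 24; e = 22.5 − 24 = -1.5
F=8: ŷ = -12 + 6·8 = 36; e = 37 − 36 = 1
F=11: ŷ = -12 + 6·11 = 54; e = 53.5 − 54 = -0.5
F=13: ŷ = -12 + 6·13 = 66; e = 66.5 − 66 = 0.5

1, -0.5, -1.5, 1, -0.5, 0.5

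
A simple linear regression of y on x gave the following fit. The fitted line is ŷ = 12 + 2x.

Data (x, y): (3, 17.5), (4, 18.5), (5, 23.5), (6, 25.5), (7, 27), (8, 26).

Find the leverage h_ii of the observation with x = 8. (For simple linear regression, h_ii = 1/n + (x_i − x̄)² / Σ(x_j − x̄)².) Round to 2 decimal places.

h = 0.52

x̄ = (3 + 4 + 5 + 6 + 7 + 8)/6 = 5.5
Σ(x − x̄)² = 6.25 + 2.25 + 0.25 + 0.25 + 2.25 + 6.25 = 17.5
h = 1/6 + (2.5)²/17.5 = 0.166667 + 0.357143 = 0.52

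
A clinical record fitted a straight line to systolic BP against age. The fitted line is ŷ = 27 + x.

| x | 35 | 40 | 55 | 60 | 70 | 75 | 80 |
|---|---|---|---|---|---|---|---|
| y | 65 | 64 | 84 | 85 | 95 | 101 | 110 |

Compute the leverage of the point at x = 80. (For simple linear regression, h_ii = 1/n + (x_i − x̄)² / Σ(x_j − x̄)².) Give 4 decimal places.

h = 0.3851

x̄ = (35 + 40 + 55 + 60 + 70 + 75 + 80)/7 = 59.2857
Σ(x − x̄)² = 589.796 + 371.939 + 18.3673 + 0.510204 + 114.796 + 246.939 + 429.082 = 1771.43
h = 1/7 + (20.7143)²/1771.43 = 0.142857 + 0.242224 = 0.3851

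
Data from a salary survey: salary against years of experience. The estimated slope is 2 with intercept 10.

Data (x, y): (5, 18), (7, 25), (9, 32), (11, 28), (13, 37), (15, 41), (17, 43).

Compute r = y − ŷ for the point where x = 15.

ŷ = 10 + 2·15 = 40
r = 41 − 40 = 1

r = 1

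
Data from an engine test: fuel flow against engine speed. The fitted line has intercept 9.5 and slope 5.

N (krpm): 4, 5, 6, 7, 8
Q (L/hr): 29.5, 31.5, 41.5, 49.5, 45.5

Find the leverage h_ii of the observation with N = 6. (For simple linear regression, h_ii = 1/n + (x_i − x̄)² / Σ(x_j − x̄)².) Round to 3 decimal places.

N̄ = (4 + 5 + 6 + 7 + 8)/5 = 6
Σ(N − N̄)² = 4 + 1 + 0 + 1 + 4 = 10
h = 1/5 + (0)²/10 = 0.2 + 0 = 0.200

h = 0.200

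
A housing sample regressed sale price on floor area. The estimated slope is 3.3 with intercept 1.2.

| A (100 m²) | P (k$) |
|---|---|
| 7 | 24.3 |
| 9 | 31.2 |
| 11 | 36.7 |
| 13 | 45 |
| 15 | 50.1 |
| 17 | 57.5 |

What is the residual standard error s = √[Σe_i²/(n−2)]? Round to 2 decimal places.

s = 0.70

A=7: ŷ = 1.2 + 3.3·7 = 24.3; e = 24.3 − 24.3 = 0
A=9: ŷ = 1.2 + 3.3·9 = 30.9; e = 31.2 − 30.9 = 0.3
A=11: ŷ = 1.2 + 3.3·11 = 37.5; e = 36.7 − 37.5 = -0.8
A=13: ŷ = 1.2 + 3.3·13 = 44.1; e = 45 − 44.1 = 0.9
A=15: ŷ = 1.2 + 3.3·15 = 50.7; e = 50.1 − 50.7 = -0.6
A=17: ŷ = 1.2 + 3.3·17 = 57.3; e = 57.5 − 57.3 = 0.2
SSE = 0 + 0.09 + 0.64 + 0.81 + 0.36 + 0.04 = 1.94
s = √(1.94/4) = √0.485 ≈ 0.70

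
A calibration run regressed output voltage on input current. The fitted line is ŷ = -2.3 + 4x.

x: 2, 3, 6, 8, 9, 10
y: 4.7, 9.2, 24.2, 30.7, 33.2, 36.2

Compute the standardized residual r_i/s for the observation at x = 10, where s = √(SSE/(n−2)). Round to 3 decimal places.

x=2: ŷ = -2.3 + 4·2 = 5.7; r = 4.7 − 5.7 = -1
x=3: ŷ = -2.3 + 4·3 = 9.7; r = 9.2 − 9.7 = -0.5
x=6: ŷ = -2.3 + 4·6 = 21.7; r = 24.2 − 21.7 = 2.5
x=8: ŷ = -2.3 + 4·8 = 29.7; r = 30.7 − 29.7 = 1
x=9: ŷ = -2.3 + 4·9 = 33.7; r = 33.2 − 33.7 = -0.5
x=10: ŷ = -2.3 + 4·10 = 37.7; r = 36.2 − 37.7 = -1.5
SSE = 1 + 0.25 + 6.25 + 1 + 0.25 + 2.25 = 11
s = √(11/4) = 1.65831
r/s = -1.5 / 1.65831 = -0.905

-0.905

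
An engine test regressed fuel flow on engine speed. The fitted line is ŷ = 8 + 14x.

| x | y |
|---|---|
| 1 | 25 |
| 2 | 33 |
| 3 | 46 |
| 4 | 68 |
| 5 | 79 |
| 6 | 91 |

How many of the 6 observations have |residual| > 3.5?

2

x=1: ŷ = 8 + 14·1 = 22; e = 25 − 22 = 3
x=2: ŷ = 8 + 14·2 = 36; e = 33 − 36 = -3
x=3: ŷ = 8 + 14·3 = 50; e = 46 − 50 = -4
x=4: ŷ = 8 + 14·4 = 64; e = 68 − 64 = 4
x=5: ŷ = 8 + 14·5 = 78; e = 79 − 78 = 1
x=6: ŷ = 8 + 14·6 = 92; e = 91 − 92 = -1
|e| > 3.5: x=3 (|e|=4), x=4 (|e|=4) → 2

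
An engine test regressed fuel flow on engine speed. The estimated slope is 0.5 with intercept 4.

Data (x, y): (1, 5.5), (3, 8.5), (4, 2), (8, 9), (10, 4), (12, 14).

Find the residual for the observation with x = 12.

e = 4

ŷ = 4 + 0.5·12 = 10
e = 14 − 10 = 4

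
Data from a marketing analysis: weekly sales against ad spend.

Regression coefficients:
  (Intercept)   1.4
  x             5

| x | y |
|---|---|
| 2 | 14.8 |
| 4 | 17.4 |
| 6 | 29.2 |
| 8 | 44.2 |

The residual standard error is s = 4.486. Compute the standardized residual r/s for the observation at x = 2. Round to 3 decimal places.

ŷ = 1.4 + 5·2 = 11.4
r = 14.8 − 11.4 = 3.4
r/s = 3.4 / 4.486 = 0.758

0.758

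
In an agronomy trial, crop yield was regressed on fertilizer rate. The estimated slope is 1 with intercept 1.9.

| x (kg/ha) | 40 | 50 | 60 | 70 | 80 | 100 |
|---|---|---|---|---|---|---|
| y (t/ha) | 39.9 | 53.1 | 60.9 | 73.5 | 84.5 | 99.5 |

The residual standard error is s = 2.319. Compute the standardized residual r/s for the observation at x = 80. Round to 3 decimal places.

1.121

ŷ = 1.9 + 80 = 81.9
r = 84.5 − 81.9 = 2.6
r/s = 2.6 / 2.319 = 1.121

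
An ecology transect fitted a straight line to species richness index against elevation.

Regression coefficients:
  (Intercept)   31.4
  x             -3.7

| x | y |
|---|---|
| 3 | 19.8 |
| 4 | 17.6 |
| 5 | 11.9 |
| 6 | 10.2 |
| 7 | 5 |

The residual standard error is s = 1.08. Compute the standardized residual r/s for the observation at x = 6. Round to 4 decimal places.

0.9259

ŷ = 31.4 − 3.7·6 = 9.2
r = 10.2 − 9.2 = 1
r/s = 1 / 1.08 = 0.9259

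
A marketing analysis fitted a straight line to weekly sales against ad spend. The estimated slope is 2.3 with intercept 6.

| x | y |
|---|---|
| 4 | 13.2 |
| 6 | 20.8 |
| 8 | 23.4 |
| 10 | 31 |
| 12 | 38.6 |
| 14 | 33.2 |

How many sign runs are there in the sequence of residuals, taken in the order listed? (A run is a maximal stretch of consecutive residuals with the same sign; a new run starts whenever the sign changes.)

5 runs

x=4: ŷ = 6 + 2.3·4 = 15.2; e = 13.2 − 15.2 = -2
x=6: ŷ = 6 + 2.3·6 = 19.8; e = 20.8 − 19.8 = 1
x=8: ŷ = 6 + 2.3·8 = 24.4; e = 23.4 − 24.4 = -1
x=10: ŷ = 6 + 2.3·10 = 29; e = 31 − 29 = 2
x=12: ŷ = 6 + 2.3·12 = 33.6; e = 38.6 − 33.6 = 5
x=14: ŷ = 6 + 2.3·14 = 38.2; e = 33.2 − 38.2 = -5
Signs: − + − + + −
Runs: −×1, +×1, −×1, +×2, −×1 → 5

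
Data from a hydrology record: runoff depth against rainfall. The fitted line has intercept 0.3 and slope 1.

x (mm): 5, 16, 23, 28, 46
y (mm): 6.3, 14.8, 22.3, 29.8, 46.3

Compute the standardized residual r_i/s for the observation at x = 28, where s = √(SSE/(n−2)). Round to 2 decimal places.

1.02

x=5: ŷ = 0.3 + 5 = 5.3; r = 6.3 − 5.3 = 1
x=16: ŷ = 0.3 + 16 = 16.3; r = 14.8 − 16.3 = -1.5
x=23: ŷ = 0.3 + 23 = 23.3; r = 22.3 − 23.3 = -1
x=28: ŷ = 0.3 + 28 = 28.3; r = 29.8 − 28.3 = 1.5
x=46: ŷ = 0.3 + 46 = 46.3; r = 46.3 − 46.3 = 0
SSE = 1 + 2.25 + 1 + 2.25 + 0 = 6.5
s = √(6.5/3) = 1.47196
r/s = 1.5 / 1.47196 = 1.02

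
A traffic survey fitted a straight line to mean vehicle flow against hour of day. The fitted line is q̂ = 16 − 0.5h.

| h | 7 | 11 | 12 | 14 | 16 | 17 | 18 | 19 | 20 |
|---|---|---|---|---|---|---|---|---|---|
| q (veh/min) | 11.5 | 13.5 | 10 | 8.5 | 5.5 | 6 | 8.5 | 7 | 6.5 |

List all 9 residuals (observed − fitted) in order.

-1, 3, 0, -0.5, -2.5, -1.5, 1.5, 0.5, 0.5

h=7: q̂ = 16 − 0.5·7 = 12.5; e = 11.5 − 12.5 = -1
h=11: q̂ = 16 − 0.5·11 = 10.5; e = 13.5 − 10.5 = 3
h=12: q̂ = 16 − 0.5·12 = 10; e = 10 − 10 = 0
h=14: q̂ = 16 − 0.5·14 = 9; e = 8.5 − 9 = -0.5
h=16: q̂ = 16 − 0.5·16 = 8; e = 5.5 − 8 = -2.5
h=17: q̂ = 16 − 0.5·17 = 7.5; e = 6 − 7.5 = -1.5
h=18: q̂ = 16 − 0.5·18 = 7; e = 8.5 − 7 = 1.5
h=19: q̂ = 16 − 0.5·19 = 6.5; e = 7 − 6.5 = 0.5
h=20: q̂ = 16 − 0.5·20 = 6; e = 6.5 − 6 = 0.5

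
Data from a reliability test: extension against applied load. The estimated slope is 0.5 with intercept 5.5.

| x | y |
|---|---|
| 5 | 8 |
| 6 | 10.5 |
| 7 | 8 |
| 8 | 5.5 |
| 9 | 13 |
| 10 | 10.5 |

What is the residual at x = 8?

ŷ = 5.5 + 0.5·8 = 9.5
e = 5.5 − 9.5 = -4

e = -4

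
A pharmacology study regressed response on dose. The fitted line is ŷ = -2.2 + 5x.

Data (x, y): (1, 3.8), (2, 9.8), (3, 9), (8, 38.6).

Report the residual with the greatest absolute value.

e = -3.8

x=1: ŷ = -2.2 + 5·1 = 2.8; e = 3.8 − 2.8 = 1
x=2: ŷ = -2.2 + 5·2 = 7.8; e = 9.8 − 7.8 = 2
x=3: ŷ = -2.2 + 5·3 = 12.8; e = 9 − 12.8 = -3.8
x=8: ŷ = -2.2 + 5·8 = 37.8; e = 38.6 − 37.8 = 0.8
Largest |e| is 3.8 at x = 3, residual -3.8.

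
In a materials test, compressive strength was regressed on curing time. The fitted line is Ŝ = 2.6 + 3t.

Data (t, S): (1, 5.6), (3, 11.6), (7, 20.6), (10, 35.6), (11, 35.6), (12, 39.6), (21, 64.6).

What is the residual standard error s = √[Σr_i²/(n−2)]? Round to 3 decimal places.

t=1: Ŝ = 2.6 + 3·1 = 5.6; r = 5.6 − 5.6 = 0
t=3: Ŝ = 2.6 + 3·3 = 11.6; r = 11.6 − 11.6 = 0
t=7: Ŝ = 2.6 + 3·7 = 23.6; r = 20.6 − 23.6 = -3
t=10: Ŝ = 2.6 + 3·10 = 32.6; r = 35.6 − 32.6 = 3
t=11: Ŝ = 2.6 + 3·11 = 35.6; r = 35.6 − 35.6 = 0
t=12: Ŝ = 2.6 + 3·12 = 38.6; r = 39.6 − 38.6 = 1
t=21: Ŝ = 2.6 + 3·21 = 65.6; r = 64.6 − 65.6 = -1
SSE = 0 + 0 + 9 + 9 + 0 + 1 + 1 = 20
s = √(20/5) = √4 ≈ 2.000

s = 2.000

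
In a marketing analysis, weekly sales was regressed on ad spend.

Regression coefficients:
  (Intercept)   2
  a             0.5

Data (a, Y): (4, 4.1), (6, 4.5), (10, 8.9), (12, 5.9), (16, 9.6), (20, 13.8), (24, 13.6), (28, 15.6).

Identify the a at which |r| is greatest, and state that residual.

a=4: ŷ = 2 + 0.5·4 = 4; r = 4.1 − 4 = 0.1
a=6: ŷ = 2 + 0.5·6 = 5; r = 4.5 − 5 = -0.5
a=10: ŷ = 2 + 0.5·10 = 7; r = 8.9 − 7 = 1.9
a=12: ŷ = 2 + 0.5·12 = 8; r = 5.9 − 8 = -2.1
a=16: ŷ = 2 + 0.5·16 = 10; r = 9.6 − 10 = -0.4
a=20: ŷ = 2 + 0.5·20 = 12; r = 13.8 − 12 = 1.8
a=24: ŷ = 2 + 0.5·24 = 14; r = 13.6 − 14 = -0.4
a=28: ŷ = 2 + 0.5·28 = 16; r = 15.6 − 16 = -0.4
Largest |r| is 2.1 at a = 12, residual -2.1.

a = 12, r = -2.1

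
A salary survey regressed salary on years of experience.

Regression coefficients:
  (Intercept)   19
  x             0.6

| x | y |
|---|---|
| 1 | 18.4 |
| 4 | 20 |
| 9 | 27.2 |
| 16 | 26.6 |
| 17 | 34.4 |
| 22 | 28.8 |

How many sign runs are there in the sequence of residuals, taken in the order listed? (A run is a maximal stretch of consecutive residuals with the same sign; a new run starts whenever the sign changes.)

5 runs

x=1: ŷ = 19 + 0.6·1 = 19.6; e = 18.4 − 19.6 = -1.2
x=4: ŷ = 19 + 0.6·4 = 21.4; e = 20 − 21.4 = -1.4
x=9: ŷ = 19 + 0.6·9 = 24.4; e = 27.2 − 24.4 = 2.8
x=16: ŷ = 19 + 0.6·16 = 28.6; e = 26.6 − 28.6 = -2
x=17: ŷ = 19 + 0.6·17 = 29.2; e = 34.4 − 29.2 = 5.2
x=22: ŷ = 19 + 0.6·22 = 32.2; e = 28.8 − 32.2 = -3.4
Signs: − − + − + −
Runs: −×2, +×1, −×1, +×1, −×1 → 5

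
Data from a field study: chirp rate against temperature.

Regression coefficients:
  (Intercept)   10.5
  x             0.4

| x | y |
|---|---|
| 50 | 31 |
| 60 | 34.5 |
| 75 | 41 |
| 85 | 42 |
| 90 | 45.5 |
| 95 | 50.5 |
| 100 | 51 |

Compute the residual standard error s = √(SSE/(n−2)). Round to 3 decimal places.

s = 1.549

x=50: ŷ = 10.5 + 0.4·50 = 30.5; e = 31 − 30.5 = 0.5
x=60: ŷ = 10.5 + 0.4·60 = 34.5; e = 34.5 − 34.5 = 0
x=75: ŷ = 10.5 + 0.4·75 = 40.5; e = 41 − 40.5 = 0.5
x=85: ŷ = 10.5 + 0.4·85 = 44.5; e = 42 − 44.5 = -2.5
x=90: ŷ = 10.5 + 0.4·90 = 46.5; e = 45.5 − 46.5 = -1
x=95: ŷ = 10.5 + 0.4·95 = 48.5; e = 50.5 − 48.5 = 2
x=100: ŷ = 10.5 + 0.4·100 = 50.5; e = 51 − 50.5 = 0.5
SSE = 0.25 + 0 + 0.25 + 6.25 + 1 + 4 + 0.25 = 12
s = √(12/5) = √2.4 ≈ 1.549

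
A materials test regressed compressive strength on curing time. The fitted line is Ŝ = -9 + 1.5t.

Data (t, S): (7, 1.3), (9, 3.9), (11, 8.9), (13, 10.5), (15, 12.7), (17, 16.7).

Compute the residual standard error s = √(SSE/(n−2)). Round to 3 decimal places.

s = 0.872

t=7: Ŝ = -9 + 1.5·7 = 1.5; r = 1.3 − 1.5 = -0.2
t=9: Ŝ = -9 + 1.5·9 = 4.5; r = 3.9 − 4.5 = -0.6
t=11: Ŝ = -9 + 1.5·11 = 7.5; r = 8.9 − 7.5 = 1.4
t=13: Ŝ = -9 + 1.5·13 = 10.5; r = 10.5 − 10.5 = 0
t=15: Ŝ = -9 + 1.5·15 = 13.5; r = 12.7 − 13.5 = -0.8
t=17: Ŝ = -9 + 1.5·17 = 16.5; r = 16.7 − 16.5 = 0.2
SSE = 0.04 + 0.36 + 1.96 + 0 + 0.64 + 0.04 = 3.04
s = √(3.04/4) = √0.76 ≈ 0.872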